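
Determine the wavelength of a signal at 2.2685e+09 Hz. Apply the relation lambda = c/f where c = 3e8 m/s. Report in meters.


lambda = c / f = 3.0000e+08 / 2.2685e+09 = 0.1322 m

0.1322 m


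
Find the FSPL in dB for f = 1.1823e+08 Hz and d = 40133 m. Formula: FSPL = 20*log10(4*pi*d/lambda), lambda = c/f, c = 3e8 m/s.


lambda = c / f = 3.0000e+08 / 1.1823e+08 = 2.537427 m
FSPL = 20 * log10(4*pi*40133/2.537427) = 106.0 dB

106.0 dB


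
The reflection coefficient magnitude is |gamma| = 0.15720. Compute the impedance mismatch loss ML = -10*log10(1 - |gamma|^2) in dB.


ML = -10 * log10(1 - 0.15720^2) = -10 * log10(0.97528816) = 0.1087 dB

0.1087 dB


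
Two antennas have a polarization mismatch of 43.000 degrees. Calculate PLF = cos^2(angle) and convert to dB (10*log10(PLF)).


PLF_linear = cos^2(43.000 deg) = 0.5348782
PLF_dB = 10 * log10(0.5348782) = -2.717 dB

-2.717 dB


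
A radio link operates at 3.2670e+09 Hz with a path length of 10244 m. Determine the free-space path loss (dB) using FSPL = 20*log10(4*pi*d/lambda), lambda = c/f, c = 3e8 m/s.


lambda = c / f = 3.0000e+08 / 3.2670e+09 = 0.09182736 m
FSPL = 20 * log10(4*pi*10244/0.09182736) = 122.9 dB

122.9 dB


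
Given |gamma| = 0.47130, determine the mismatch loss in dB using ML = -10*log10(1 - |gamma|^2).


ML = -10 * log10(1 - 0.47130^2) = -10 * log10(0.77787631) = 1.091 dB

1.091 dB


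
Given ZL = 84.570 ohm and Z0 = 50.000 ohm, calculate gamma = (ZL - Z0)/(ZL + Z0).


gamma = (84.570 - 50.000) / (84.570 + 50.000) = 0.2569

0.2569


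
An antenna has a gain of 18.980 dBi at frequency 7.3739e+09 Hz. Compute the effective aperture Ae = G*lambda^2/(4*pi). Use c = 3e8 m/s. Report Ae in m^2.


lambda = c / f = 3.0000e+08 / 7.3739e+09 = 0.04068403 m
G_linear = 10^(18.980/10) = 79.06786
Ae = G_linear * lambda^2 / (4*pi) = 79.06786 * 0.04068403^2 / (4*pi) = 0.01041 m^2

0.01041 m^2


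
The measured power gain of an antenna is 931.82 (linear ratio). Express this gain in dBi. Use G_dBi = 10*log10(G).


G_dBi = 10 * log10(931.82) = 29.69 dBi

29.69 dBi


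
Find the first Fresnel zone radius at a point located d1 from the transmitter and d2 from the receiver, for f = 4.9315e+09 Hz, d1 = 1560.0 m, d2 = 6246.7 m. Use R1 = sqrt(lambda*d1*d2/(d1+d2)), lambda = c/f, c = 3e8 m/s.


lambda = c / f = 3.0000e+08 / 4.9315e+09 = 0.06083342 m
R1 = sqrt(0.06083342 * 1560.0 * 6246.7 / (1560.0 + 6246.7)) = 8.714 m

8.714 m


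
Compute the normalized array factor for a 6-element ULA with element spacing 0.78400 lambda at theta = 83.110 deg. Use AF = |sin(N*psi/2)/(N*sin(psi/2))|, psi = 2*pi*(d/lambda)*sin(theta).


psi = 2*pi*0.78400*sin(83.110 deg) = 4.890443 rad
AF = |sin(6*4.890443/2) / (6*sin(4.890443/2))| = 0.2236

0.2236


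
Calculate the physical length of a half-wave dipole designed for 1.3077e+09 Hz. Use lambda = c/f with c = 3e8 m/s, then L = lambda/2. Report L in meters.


lambda = c / f = 3.0000e+08 / 1.3077e+09 = 0.2294104 m
L = lambda / 2 = 0.2294104 / 2 = 0.1147 m

0.1147 m


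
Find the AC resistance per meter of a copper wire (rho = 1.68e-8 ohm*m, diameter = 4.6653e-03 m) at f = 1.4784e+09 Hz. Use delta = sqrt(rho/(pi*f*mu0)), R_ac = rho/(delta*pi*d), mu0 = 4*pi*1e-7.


delta = sqrt(1.68e-8 / (pi * 1.4784e+09 * 4*pi*1e-7)) = 1.696597e-06 m
R_ac = 1.68e-8 / (1.696597e-06 * pi * 4.6653e-03) = 0.6756 ohm/m

0.6756 ohm/m


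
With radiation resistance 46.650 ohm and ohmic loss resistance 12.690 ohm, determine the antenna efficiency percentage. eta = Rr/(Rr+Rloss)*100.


eta = 46.650 / (46.650 + 12.690) * 100 = 78.61%

78.61%


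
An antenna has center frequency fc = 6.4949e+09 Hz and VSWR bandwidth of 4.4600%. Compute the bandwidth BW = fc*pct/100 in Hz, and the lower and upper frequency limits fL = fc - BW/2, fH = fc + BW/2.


BW = 6.4949e+09 * 4.4600/100 = 2.896725e+08 Hz
fL = 6.4949e+09 - 2.896725e+08/2 = 6.350e+09 Hz
fH = 6.4949e+09 + 2.896725e+08/2 = 6.640e+09 Hz

BW=2.897e+08 Hz, fL=6.350e+09 Hz, fH=6.640e+09 Hz


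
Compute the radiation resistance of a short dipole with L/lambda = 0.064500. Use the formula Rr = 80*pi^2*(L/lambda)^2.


Rr = 80 * pi^2 * (0.064500)^2 = 80 * 9.869604 * 4.160250e-03 = 3.285 ohm

3.285 ohm


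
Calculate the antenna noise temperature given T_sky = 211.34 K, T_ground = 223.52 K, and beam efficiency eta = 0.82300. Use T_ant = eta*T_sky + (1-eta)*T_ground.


T_ant = 0.82300 * 211.34 + (1 - 0.82300) * 223.52 = 213.5 K

213.5 K


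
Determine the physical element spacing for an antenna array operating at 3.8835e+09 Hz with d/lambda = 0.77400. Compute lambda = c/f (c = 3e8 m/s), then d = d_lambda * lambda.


lambda = c / f = 3.0000e+08 / 3.8835e+09 = 0.07724990 m
d = 0.77400 * 0.07724990 = 0.05979 m

0.05979 m


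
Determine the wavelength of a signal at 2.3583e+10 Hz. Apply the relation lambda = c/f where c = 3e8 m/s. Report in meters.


lambda = c / f = 3.0000e+08 / 2.3583e+10 = 0.01272 m

0.01272 m


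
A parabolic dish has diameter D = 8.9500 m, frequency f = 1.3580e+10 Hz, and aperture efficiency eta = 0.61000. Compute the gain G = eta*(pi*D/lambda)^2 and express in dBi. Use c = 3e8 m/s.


lambda = c / f = 3.0000e+08 / 1.3580e+10 = 0.02209131 m
G_linear = 0.61000 * (pi * 8.9500 / 0.02209131)^2 = 988172.4
G_dBi = 10 * log10(988172.4) = 59.95 dBi

59.95 dBi


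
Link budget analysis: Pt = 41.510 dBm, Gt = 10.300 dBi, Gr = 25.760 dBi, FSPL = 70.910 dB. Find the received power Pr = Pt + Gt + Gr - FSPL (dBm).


Pr = 41.510 + 10.300 + 25.760 - 70.910 = 6.66 dBm

6.66 dBm


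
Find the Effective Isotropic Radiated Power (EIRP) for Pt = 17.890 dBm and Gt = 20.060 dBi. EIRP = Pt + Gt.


EIRP = Pt + Gt = 17.890 + 20.060 = 37.95 dBm

37.95 dBm


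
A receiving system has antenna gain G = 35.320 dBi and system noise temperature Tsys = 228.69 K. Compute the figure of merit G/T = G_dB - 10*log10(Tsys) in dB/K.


G/T = 35.320 - 10*log10(228.69) = 35.320 - 23.59247 = 11.73 dB/K

11.73 dB/K


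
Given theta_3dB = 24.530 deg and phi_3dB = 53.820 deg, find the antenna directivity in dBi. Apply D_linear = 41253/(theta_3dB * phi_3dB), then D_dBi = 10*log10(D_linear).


D_linear = 41253 / (24.530 * 53.820) = 31.24743
D_dBi = 10 * log10(31.24743) = 14.95 dBi

14.95 dBi


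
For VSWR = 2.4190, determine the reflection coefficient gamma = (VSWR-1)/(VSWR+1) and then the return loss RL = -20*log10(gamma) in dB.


gamma = (2.4190 - 1) / (2.4190 + 1) = 0.4150336
RL = -20 * log10(0.4150336) = 7.638 dB

7.638 dB


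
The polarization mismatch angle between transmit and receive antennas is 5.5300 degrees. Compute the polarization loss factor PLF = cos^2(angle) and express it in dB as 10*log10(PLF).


PLF_linear = cos^2(5.5300 deg) = 0.9907134
PLF_dB = 10 * log10(0.9907134) = -0.04052 dB

-0.04052 dB


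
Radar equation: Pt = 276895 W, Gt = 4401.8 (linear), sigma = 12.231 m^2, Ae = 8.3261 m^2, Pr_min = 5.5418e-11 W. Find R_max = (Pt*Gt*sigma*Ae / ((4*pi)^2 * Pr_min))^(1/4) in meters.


R^4 = 276895*4401.8*12.231*8.3261 / ((4*pi)^2 * 5.5418e-11) = 1.418334e+19
R_max = 1.418334e+19^0.25 = 61368 m

61368 m


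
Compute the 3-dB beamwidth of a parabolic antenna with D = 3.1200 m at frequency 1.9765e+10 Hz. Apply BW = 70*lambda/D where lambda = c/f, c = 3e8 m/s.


lambda = c / f = 3.0000e+08 / 1.9765e+10 = 0.01517835 m
BW = 70 * 0.01517835 / 3.1200 = 0.3405 deg

0.3405 deg


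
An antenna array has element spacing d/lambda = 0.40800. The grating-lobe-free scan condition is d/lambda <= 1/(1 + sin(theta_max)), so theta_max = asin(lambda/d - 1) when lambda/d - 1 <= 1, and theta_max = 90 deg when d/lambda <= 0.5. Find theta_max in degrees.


lambda/d - 1 = 1/0.40800 - 1 = 1.450980 >= 1
d/lambda <= 0.5, so the array can scan to endfire without grating lobes: theta_max = 90 deg

90 deg


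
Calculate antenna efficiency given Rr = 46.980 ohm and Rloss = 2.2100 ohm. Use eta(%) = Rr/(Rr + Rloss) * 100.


eta = 46.980 / (46.980 + 2.2100) * 100 = 95.51%

95.51%


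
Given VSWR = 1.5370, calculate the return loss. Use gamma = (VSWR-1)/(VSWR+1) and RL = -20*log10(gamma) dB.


gamma = (1.5370 - 1) / (1.5370 + 1) = 0.2116673
RL = -20 * log10(0.2116673) = 13.49 dB

13.49 dB


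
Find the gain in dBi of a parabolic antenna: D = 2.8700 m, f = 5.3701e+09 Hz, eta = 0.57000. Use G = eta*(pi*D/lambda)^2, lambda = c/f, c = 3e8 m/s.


lambda = c / f = 3.0000e+08 / 5.3701e+09 = 0.05586488 m
G_linear = 0.57000 * (pi * 2.8700 / 0.05586488)^2 = 14847.75
G_dBi = 10 * log10(14847.75) = 41.72 dBi

41.72 dBi


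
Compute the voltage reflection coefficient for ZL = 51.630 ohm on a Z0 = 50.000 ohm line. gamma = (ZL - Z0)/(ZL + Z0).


gamma = (51.630 - 50.000) / (51.630 + 50.000) = 0.01604

0.01604


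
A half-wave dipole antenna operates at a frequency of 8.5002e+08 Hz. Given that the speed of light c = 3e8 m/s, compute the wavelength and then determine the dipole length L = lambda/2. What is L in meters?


lambda = c / f = 3.0000e+08 / 8.5002e+08 = 0.3529329 m
L = lambda / 2 = 0.3529329 / 2 = 0.1765 m

0.1765 m


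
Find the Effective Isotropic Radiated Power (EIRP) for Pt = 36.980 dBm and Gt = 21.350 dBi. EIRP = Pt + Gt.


EIRP = Pt + Gt = 36.980 + 21.350 = 58.33 dBm

58.33 dBm


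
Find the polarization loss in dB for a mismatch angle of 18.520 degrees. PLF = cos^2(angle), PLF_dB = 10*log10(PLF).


PLF_linear = cos^2(18.520 deg) = 0.8991076
PLF_dB = 10 * log10(0.8991076) = -0.4619 dB

-0.4619 dB


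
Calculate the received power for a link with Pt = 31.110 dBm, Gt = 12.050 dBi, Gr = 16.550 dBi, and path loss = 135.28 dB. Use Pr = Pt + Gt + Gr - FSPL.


Pr = 31.110 + 12.050 + 16.550 - 135.28 = -75.57 dBm

-75.57 dBm


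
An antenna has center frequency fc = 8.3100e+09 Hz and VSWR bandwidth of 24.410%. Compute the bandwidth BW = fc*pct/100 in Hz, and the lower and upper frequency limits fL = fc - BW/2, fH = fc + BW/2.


BW = 8.3100e+09 * 24.410/100 = 2.028471e+09 Hz
fL = 8.3100e+09 - 2.028471e+09/2 = 7.296e+09 Hz
fH = 8.3100e+09 + 2.028471e+09/2 = 9.324e+09 Hz

BW=2.028e+09 Hz, fL=7.296e+09 Hz, fH=9.324e+09 Hz


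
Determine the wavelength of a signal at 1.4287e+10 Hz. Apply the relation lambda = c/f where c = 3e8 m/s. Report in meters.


lambda = c / f = 3.0000e+08 / 1.4287e+10 = 0.02100 m

0.02100 m


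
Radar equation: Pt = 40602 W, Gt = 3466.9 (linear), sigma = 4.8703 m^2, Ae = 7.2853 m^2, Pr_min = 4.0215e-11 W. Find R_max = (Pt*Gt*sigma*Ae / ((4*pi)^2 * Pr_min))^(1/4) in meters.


R^4 = 40602*3466.9*4.8703*7.2853 / ((4*pi)^2 * 4.0215e-11) = 7.864735e+17
R_max = 7.864735e+17^0.25 = 29780 m

29780 m


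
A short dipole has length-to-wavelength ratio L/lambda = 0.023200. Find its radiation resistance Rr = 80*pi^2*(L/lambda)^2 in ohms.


Rr = 80 * pi^2 * (0.023200)^2 = 80 * 9.869604 * 5.382400e-04 = 0.4250 ohm

0.4250 ohm


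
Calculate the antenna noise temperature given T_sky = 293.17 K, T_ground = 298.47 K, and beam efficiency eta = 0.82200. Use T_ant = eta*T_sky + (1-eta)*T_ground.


T_ant = 0.82200 * 293.17 + (1 - 0.82200) * 298.47 = 294.1 K

294.1 K


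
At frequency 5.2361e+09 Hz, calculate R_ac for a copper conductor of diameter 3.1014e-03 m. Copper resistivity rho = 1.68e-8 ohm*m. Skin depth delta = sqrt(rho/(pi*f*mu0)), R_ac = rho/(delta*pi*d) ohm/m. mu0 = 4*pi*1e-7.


delta = sqrt(1.68e-8 / (pi * 5.2361e+09 * 4*pi*1e-7)) = 9.015105e-07 m
R_ac = 1.68e-8 / (9.015105e-07 * pi * 3.1014e-03) = 1.913 ohm/m

1.913 ohm/m


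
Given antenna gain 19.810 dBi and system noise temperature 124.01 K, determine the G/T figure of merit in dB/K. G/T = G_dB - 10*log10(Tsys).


G/T = 19.810 - 10*log10(124.01) = 19.810 - 20.93457 = -1.125 dB/K

-1.125 dB/K


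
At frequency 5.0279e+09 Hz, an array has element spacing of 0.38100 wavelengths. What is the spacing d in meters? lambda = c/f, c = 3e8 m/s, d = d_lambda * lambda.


lambda = c / f = 3.0000e+08 / 5.0279e+09 = 0.05966706 m
d = 0.38100 * 0.05966706 = 0.02273 m

0.02273 m


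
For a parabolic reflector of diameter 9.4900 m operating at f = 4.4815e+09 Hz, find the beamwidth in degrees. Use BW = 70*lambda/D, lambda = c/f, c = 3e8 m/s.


lambda = c / f = 3.0000e+08 / 4.4815e+09 = 0.06694187 m
BW = 70 * 0.06694187 / 9.4900 = 0.4938 deg

0.4938 deg


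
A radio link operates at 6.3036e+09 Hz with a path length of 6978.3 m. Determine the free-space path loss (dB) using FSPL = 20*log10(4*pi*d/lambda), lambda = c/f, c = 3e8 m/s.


lambda = c / f = 3.0000e+08 / 6.3036e+09 = 0.04759185 m
FSPL = 20 * log10(4*pi*6978.3/0.04759185) = 125.3 dB

125.3 dB


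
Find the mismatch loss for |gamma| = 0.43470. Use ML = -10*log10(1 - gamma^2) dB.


ML = -10 * log10(1 - 0.43470^2) = -10 * log10(0.81103591) = 0.9096 dB

0.9096 dB


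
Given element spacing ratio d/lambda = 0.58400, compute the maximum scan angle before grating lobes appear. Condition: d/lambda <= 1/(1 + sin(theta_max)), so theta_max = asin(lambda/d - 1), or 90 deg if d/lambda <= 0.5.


lambda/d - 1 = 1/0.58400 - 1 = 0.7123288
theta_max = asin(0.7123288) = 45.42 deg

45.42 deg


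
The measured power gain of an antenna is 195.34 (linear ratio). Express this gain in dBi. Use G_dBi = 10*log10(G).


G_dBi = 10 * log10(195.34) = 22.91 dBi

22.91 dBi


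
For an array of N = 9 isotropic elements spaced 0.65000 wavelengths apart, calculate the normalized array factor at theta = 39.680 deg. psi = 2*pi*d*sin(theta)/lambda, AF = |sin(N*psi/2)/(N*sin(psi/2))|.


psi = 2*pi*0.65000*sin(39.680 deg) = 2.607676 rad
AF = |sin(9*2.607676/2) / (9*sin(2.607676/2))| = 0.08515

0.08515


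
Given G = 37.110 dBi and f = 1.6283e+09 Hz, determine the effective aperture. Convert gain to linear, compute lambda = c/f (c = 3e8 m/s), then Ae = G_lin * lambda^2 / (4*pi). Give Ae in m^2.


lambda = c / f = 3.0000e+08 / 1.6283e+09 = 0.1842412 m
G_linear = 10^(37.110/10) = 5140.437
Ae = G_linear * lambda^2 / (4*pi) = 5140.437 * 0.1842412^2 / (4*pi) = 13.89 m^2

13.89 m^2


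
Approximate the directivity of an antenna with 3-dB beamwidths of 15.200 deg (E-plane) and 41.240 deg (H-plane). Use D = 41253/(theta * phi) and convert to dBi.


D_linear = 41253 / (15.200 * 41.240) = 65.81021
D_dBi = 10 * log10(65.81021) = 18.18 dBi

18.18 dBi


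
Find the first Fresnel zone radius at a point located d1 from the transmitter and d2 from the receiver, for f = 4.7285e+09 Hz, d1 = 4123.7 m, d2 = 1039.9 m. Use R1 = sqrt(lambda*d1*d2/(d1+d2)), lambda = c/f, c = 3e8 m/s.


lambda = c / f = 3.0000e+08 / 4.7285e+09 = 0.06344507 m
R1 = sqrt(0.06344507 * 4123.7 * 1039.9 / (4123.7 + 1039.9)) = 7.259 m

7.259 m


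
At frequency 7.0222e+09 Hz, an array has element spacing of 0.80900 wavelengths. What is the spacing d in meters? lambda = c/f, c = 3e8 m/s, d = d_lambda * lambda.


lambda = c / f = 3.0000e+08 / 7.0222e+09 = 0.04272165 m
d = 0.80900 * 0.04272165 = 0.03456 m

0.03456 m


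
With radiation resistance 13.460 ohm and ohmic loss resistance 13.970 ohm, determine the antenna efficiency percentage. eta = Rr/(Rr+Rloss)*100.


eta = 13.460 / (13.460 + 13.970) * 100 = 49.07%

49.07%


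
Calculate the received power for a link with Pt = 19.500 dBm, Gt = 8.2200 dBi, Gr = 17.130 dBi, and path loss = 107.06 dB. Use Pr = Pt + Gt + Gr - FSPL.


Pr = 19.500 + 8.2200 + 17.130 - 107.06 = -62.21 dBm

-62.21 dBm


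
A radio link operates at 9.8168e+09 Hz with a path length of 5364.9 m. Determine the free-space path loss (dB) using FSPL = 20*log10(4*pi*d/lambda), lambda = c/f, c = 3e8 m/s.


lambda = c / f = 3.0000e+08 / 9.8168e+09 = 0.03055986 m
FSPL = 20 * log10(4*pi*5364.9/0.03055986) = 126.9 dB

126.9 dB


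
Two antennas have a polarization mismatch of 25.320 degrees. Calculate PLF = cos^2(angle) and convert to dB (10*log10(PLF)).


PLF_linear = cos^2(25.320 deg) = 0.8170954
PLF_dB = 10 * log10(0.8170954) = -0.8773 dB

-0.8773 dB


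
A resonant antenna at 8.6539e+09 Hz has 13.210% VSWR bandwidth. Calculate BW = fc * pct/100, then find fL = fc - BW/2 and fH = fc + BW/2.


BW = 8.6539e+09 * 13.210/100 = 1.143180e+09 Hz
fL = 8.6539e+09 - 1.143180e+09/2 = 8.082e+09 Hz
fH = 8.6539e+09 + 1.143180e+09/2 = 9.225e+09 Hz

BW=1.143e+09 Hz, fL=8.082e+09 Hz, fH=9.225e+09 Hz


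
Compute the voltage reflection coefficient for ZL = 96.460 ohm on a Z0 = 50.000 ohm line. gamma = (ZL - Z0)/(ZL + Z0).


gamma = (96.460 - 50.000) / (96.460 + 50.000) = 0.3172

0.3172


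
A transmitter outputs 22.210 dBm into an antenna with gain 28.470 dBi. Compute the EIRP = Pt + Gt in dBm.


EIRP = Pt + Gt = 22.210 + 28.470 = 50.68 dBm

50.68 dBm


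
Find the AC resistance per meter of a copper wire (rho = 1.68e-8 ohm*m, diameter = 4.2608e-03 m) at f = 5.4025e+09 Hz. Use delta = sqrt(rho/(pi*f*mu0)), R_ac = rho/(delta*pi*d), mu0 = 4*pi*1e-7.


delta = sqrt(1.68e-8 / (pi * 5.4025e+09 * 4*pi*1e-7)) = 8.875184e-07 m
R_ac = 1.68e-8 / (8.875184e-07 * pi * 4.2608e-03) = 1.414 ohm/m

1.414 ohm/m


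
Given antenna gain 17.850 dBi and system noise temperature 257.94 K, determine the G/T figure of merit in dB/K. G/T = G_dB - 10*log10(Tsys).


G/T = 17.850 - 10*log10(257.94) = 17.850 - 24.11519 = -6.265 dB/K

-6.265 dB/K


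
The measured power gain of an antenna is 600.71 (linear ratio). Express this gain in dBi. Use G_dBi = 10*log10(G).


G_dBi = 10 * log10(600.71) = 27.79 dBi

27.79 dBi


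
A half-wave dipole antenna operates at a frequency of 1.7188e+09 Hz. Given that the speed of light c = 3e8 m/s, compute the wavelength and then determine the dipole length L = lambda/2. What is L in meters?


lambda = c / f = 3.0000e+08 / 1.7188e+09 = 0.1745404 m
L = lambda / 2 = 0.1745404 / 2 = 0.08727 m

0.08727 m


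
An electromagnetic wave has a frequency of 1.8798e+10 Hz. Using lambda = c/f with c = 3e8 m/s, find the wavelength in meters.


lambda = c / f = 3.0000e+08 / 1.8798e+10 = 0.01596 m

0.01596 m


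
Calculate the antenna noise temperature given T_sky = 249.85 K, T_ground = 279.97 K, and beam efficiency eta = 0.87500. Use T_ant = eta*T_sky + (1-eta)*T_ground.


T_ant = 0.87500 * 249.85 + (1 - 0.87500) * 279.97 = 253.6 K

253.6 K


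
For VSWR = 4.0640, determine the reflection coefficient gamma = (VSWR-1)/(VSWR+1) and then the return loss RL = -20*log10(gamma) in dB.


gamma = (4.0640 - 1) / (4.0640 + 1) = 0.6050553
RL = -20 * log10(0.6050553) = 4.364 dB

4.364 dB


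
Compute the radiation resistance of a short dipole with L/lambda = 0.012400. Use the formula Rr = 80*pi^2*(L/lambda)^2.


Rr = 80 * pi^2 * (0.012400)^2 = 80 * 9.869604 * 1.537600e-04 = 0.1214 ohm

0.1214 ohm


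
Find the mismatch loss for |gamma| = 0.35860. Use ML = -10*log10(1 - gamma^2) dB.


ML = -10 * log10(1 - 0.35860^2) = -10 * log10(0.87140604) = 0.5978 dB

0.5978 dB


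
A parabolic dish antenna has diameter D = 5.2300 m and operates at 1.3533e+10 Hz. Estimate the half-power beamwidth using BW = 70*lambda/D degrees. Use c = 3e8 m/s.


lambda = c / f = 3.0000e+08 / 1.3533e+10 = 0.02216803 m
BW = 70 * 0.02216803 / 5.2300 = 0.2967 deg

0.2967 deg


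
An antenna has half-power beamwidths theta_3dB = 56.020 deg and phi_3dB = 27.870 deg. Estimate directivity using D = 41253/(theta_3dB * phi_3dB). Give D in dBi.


D_linear = 41253 / (56.020 * 27.870) = 26.42259
D_dBi = 10 * log10(26.42259) = 14.22 dBi

14.22 dBi


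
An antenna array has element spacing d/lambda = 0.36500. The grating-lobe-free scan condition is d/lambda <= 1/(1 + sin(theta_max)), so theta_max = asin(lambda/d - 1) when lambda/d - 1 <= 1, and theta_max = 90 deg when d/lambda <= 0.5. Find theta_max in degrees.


lambda/d - 1 = 1/0.36500 - 1 = 1.739726 >= 1
d/lambda <= 0.5, so the array can scan to endfire without grating lobes: theta_max = 90 deg

90 deg


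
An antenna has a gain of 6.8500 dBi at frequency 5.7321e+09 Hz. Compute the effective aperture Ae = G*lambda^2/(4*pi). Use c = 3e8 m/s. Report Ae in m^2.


lambda = c / f = 3.0000e+08 / 5.7321e+09 = 0.05233684 m
G_linear = 10^(6.8500/10) = 4.841724
Ae = G_linear * lambda^2 / (4*pi) = 4.841724 * 0.05233684^2 / (4*pi) = 1.055e-03 m^2

1.055e-03 m^2


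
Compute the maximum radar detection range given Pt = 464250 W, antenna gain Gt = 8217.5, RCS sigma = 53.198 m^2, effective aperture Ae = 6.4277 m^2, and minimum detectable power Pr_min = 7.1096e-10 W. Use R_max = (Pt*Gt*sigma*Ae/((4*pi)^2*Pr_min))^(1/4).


R^4 = 464250*8217.5*53.198*6.4277 / ((4*pi)^2 * 7.1096e-10) = 1.161924e+19
R_max = 1.161924e+19^0.25 = 58384 m

58384 m


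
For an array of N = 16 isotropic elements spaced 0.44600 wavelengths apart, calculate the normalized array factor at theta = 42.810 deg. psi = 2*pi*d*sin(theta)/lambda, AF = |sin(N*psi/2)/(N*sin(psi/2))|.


psi = 2*pi*0.44600*sin(42.810 deg) = 1.904358 rad
AF = |sin(16*1.904358/2) / (16*sin(1.904358/2))| = 0.03496

0.03496


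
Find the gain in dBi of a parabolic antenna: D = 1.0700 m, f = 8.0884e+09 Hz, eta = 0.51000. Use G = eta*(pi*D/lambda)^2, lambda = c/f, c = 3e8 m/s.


lambda = c / f = 3.0000e+08 / 8.0884e+09 = 0.03709015 m
G_linear = 0.51000 * (pi * 1.0700 / 0.03709015)^2 = 4189.096
G_dBi = 10 * log10(4189.096) = 36.22 dBi

36.22 dBi


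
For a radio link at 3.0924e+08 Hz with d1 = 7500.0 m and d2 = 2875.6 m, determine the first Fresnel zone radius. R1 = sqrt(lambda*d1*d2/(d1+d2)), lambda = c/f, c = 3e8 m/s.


lambda = c / f = 3.0000e+08 / 3.0924e+08 = 0.9701203 m
R1 = sqrt(0.9701203 * 7500.0 * 2875.6 / (7500.0 + 2875.6)) = 44.91 m

44.91 m


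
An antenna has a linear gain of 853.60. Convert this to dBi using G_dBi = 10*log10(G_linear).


G_dBi = 10 * log10(853.60) = 29.31 dBi

29.31 dBi


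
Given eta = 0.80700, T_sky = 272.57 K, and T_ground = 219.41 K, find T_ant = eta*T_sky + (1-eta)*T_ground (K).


T_ant = 0.80700 * 272.57 + (1 - 0.80700) * 219.41 = 262.3 K

262.3 K


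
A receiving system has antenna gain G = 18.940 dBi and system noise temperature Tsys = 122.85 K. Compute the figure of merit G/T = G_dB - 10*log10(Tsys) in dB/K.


G/T = 18.940 - 10*log10(122.85) = 18.940 - 20.89375 = -1.954 dB/K

-1.954 dB/K


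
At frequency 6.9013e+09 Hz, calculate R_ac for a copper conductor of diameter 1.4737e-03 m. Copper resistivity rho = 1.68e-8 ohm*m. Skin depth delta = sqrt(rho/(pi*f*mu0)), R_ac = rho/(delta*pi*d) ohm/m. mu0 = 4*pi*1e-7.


delta = sqrt(1.68e-8 / (pi * 6.9013e+09 * 4*pi*1e-7)) = 7.852525e-07 m
R_ac = 1.68e-8 / (7.852525e-07 * pi * 1.4737e-03) = 4.621 ohm/m

4.621 ohm/m


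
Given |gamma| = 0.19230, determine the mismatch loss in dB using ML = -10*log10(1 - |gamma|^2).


ML = -10 * log10(1 - 0.19230^2) = -10 * log10(0.96302071) = 0.1636 dB

0.1636 dB


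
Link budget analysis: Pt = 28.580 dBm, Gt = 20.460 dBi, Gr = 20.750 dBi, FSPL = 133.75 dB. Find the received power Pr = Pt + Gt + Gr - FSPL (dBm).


Pr = 28.580 + 20.460 + 20.750 - 133.75 = -63.96 dBm

-63.96 dBm


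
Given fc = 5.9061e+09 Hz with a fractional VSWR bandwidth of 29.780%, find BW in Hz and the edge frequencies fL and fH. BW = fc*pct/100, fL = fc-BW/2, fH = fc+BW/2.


BW = 5.9061e+09 * 29.780/100 = 1.758837e+09 Hz
fL = 5.9061e+09 - 1.758837e+09/2 = 5.027e+09 Hz
fH = 5.9061e+09 + 1.758837e+09/2 = 6.786e+09 Hz

BW=1.759e+09 Hz, fL=5.027e+09 Hz, fH=6.786e+09 Hz


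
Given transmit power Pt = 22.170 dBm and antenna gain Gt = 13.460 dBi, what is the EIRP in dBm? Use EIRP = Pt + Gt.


EIRP = Pt + Gt = 22.170 + 13.460 = 35.63 dBm

35.63 dBm


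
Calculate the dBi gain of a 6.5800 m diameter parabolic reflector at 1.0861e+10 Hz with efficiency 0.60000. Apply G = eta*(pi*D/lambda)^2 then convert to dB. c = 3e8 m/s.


lambda = c / f = 3.0000e+08 / 1.0861e+10 = 0.02762177 m
G_linear = 0.60000 * (pi * 6.5800 / 0.02762177)^2 = 336046.8
G_dBi = 10 * log10(336046.8) = 55.26 dBi

55.26 dBi


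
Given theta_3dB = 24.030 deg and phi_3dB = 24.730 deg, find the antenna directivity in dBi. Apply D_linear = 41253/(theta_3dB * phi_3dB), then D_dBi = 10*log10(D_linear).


D_linear = 41253 / (24.030 * 24.730) = 69.41889
D_dBi = 10 * log10(69.41889) = 18.41 dBi

18.41 dBi


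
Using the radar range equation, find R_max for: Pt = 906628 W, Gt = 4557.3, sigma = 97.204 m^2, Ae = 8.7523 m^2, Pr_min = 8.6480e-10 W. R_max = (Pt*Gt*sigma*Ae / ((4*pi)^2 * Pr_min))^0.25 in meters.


R^4 = 906628*4557.3*97.204*8.7523 / ((4*pi)^2 * 8.6480e-10) = 2.573995e+19
R_max = 2.573995e+19^0.25 = 71228 m

71228 m


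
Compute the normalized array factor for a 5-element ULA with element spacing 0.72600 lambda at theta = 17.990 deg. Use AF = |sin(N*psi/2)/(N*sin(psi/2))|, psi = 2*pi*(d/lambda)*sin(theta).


psi = 2*pi*0.72600*sin(17.990 deg) = 1.408852 rad
AF = |sin(5*1.408852/2) / (5*sin(1.408852/2))| = 0.1147

0.1147


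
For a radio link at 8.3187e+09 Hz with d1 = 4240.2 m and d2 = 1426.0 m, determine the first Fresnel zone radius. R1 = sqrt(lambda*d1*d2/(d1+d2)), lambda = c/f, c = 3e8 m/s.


lambda = c / f = 3.0000e+08 / 8.3187e+09 = 0.03606333 m
R1 = sqrt(0.03606333 * 4240.2 * 1426.0 / (4240.2 + 1426.0)) = 6.204 m

6.204 m


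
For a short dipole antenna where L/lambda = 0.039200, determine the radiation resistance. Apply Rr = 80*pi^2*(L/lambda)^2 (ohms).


Rr = 80 * pi^2 * (0.039200)^2 = 80 * 9.869604 * 1.536640e-03 = 1.213 ohm

1.213 ohm


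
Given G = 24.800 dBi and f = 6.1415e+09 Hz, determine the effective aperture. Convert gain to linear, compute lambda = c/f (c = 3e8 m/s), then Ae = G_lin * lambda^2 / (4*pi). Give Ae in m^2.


lambda = c / f = 3.0000e+08 / 6.1415e+09 = 0.04884800 m
G_linear = 10^(24.800/10) = 301.9952
Ae = G_linear * lambda^2 / (4*pi) = 301.9952 * 0.04884800^2 / (4*pi) = 0.05734 m^2

0.05734 m^2


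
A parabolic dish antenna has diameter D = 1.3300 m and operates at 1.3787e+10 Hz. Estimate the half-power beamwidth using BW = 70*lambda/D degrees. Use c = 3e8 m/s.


lambda = c / f = 3.0000e+08 / 1.3787e+10 = 0.02175963 m
BW = 70 * 0.02175963 / 1.3300 = 1.145 deg

1.145 deg


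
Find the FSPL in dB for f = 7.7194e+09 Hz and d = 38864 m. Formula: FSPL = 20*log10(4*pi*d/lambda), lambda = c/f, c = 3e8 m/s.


lambda = c / f = 3.0000e+08 / 7.7194e+09 = 0.03886312 m
FSPL = 20 * log10(4*pi*38864/0.03886312) = 142.0 dB

142.0 dB


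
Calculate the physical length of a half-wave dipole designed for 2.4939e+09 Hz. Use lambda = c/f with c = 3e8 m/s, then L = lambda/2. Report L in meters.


lambda = c / f = 3.0000e+08 / 2.4939e+09 = 0.1202935 m
L = lambda / 2 = 0.1202935 / 2 = 0.06015 m

0.06015 m


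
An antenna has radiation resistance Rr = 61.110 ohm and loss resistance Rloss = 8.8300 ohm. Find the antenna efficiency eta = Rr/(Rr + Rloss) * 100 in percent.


eta = 61.110 / (61.110 + 8.8300) * 100 = 87.37%

87.37%


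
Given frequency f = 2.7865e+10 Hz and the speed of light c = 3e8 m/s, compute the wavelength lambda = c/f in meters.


lambda = c / f = 3.0000e+08 / 2.7865e+10 = 0.01077 m

0.01077 m


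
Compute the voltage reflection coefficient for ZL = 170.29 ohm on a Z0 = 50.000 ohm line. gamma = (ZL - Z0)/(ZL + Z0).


gamma = (170.29 - 50.000) / (170.29 + 50.000) = 0.5461

0.5461


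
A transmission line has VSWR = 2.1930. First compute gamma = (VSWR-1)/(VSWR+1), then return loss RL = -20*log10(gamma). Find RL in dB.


gamma = (2.1930 - 1) / (2.1930 + 1) = 0.3736298
RL = -20 * log10(0.3736298) = 8.551 dB

8.551 dB


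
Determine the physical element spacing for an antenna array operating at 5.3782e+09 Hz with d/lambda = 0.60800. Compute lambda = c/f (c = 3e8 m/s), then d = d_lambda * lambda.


lambda = c / f = 3.0000e+08 / 5.3782e+09 = 0.05578074 m
d = 0.60800 * 0.05578074 = 0.03391 m

0.03391 m


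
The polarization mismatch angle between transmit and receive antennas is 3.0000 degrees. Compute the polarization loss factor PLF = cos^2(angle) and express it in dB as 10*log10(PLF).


PLF_linear = cos^2(3.0000 deg) = 0.9972609
PLF_dB = 10 * log10(0.9972609) = -0.01191 dB

-0.01191 dB


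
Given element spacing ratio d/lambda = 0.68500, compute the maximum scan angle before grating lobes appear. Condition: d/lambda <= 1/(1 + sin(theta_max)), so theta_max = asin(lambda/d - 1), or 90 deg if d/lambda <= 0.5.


lambda/d - 1 = 1/0.68500 - 1 = 0.4598540
theta_max = asin(0.4598540) = 27.38 deg

27.38 deg


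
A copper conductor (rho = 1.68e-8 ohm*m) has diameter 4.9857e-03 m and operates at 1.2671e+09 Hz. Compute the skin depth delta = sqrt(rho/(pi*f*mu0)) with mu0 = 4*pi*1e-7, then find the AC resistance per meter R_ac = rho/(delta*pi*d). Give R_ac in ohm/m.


delta = sqrt(1.68e-8 / (pi * 1.2671e+09 * 4*pi*1e-7)) = 1.832607e-06 m
R_ac = 1.68e-8 / (1.832607e-06 * pi * 4.9857e-03) = 0.5853 ohm/m

0.5853 ohm/m


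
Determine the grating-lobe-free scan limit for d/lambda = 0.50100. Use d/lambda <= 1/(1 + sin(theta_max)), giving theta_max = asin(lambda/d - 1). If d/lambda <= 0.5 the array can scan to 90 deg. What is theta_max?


lambda/d - 1 = 1/0.50100 - 1 = 0.9960080
theta_max = asin(0.9960080) = 84.88 deg

84.88 deg


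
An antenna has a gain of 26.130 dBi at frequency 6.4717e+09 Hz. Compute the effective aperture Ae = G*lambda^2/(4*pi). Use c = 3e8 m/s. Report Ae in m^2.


lambda = c / f = 3.0000e+08 / 6.4717e+09 = 0.04635567 m
G_linear = 10^(26.130/10) = 410.2041
Ae = G_linear * lambda^2 / (4*pi) = 410.2041 * 0.04635567^2 / (4*pi) = 0.07014 m^2

0.07014 m^2


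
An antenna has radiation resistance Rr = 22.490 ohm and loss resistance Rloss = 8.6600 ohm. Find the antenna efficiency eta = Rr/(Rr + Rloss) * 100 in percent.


eta = 22.490 / (22.490 + 8.6600) * 100 = 72.20%

72.20%


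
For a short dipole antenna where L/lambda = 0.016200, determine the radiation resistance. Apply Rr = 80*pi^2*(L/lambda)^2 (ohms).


Rr = 80 * pi^2 * (0.016200)^2 = 80 * 9.869604 * 2.624400e-04 = 0.2072 ohm

0.2072 ohm


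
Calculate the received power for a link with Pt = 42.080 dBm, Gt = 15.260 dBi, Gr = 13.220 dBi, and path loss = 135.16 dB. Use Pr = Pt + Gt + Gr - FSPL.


Pr = 42.080 + 15.260 + 13.220 - 135.16 = -64.60 dBm

-64.60 dBm


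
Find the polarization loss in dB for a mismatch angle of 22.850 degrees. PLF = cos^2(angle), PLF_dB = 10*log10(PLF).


PLF_linear = cos^2(22.850 deg) = 0.8492076
PLF_dB = 10 * log10(0.8492076) = -0.7099 dB

-0.7099 dB


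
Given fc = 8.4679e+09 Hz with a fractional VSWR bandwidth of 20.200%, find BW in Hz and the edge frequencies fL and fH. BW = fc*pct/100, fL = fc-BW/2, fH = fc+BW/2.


BW = 8.4679e+09 * 20.200/100 = 1.710516e+09 Hz
fL = 8.4679e+09 - 1.710516e+09/2 = 7.613e+09 Hz
fH = 8.4679e+09 + 1.710516e+09/2 = 9.323e+09 Hz

BW=1.711e+09 Hz, fL=7.613e+09 Hz, fH=9.323e+09 Hz


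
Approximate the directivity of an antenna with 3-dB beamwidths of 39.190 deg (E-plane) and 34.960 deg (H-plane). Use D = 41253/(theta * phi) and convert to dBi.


D_linear = 41253 / (39.190 * 34.960) = 30.10987
D_dBi = 10 * log10(30.10987) = 14.79 dBi

14.79 dBi


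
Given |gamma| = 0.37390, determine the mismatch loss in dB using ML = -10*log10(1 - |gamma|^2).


ML = -10 * log10(1 - 0.37390^2) = -10 * log10(0.86019879) = 0.6540 dB

0.6540 dB


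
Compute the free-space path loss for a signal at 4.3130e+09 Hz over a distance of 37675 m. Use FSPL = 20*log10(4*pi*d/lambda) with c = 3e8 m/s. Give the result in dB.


lambda = c / f = 3.0000e+08 / 4.3130e+09 = 0.06955715 m
FSPL = 20 * log10(4*pi*37675/0.06955715) = 136.7 dB

136.7 dB


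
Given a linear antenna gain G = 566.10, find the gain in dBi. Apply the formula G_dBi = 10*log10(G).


G_dBi = 10 * log10(566.10) = 27.53 dBi

27.53 dBi


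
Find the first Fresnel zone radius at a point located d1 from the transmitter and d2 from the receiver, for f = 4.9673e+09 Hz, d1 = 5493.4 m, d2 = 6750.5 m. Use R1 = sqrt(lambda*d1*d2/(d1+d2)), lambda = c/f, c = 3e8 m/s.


lambda = c / f = 3.0000e+08 / 4.9673e+09 = 0.06039498 m
R1 = sqrt(0.06039498 * 5493.4 * 6750.5 / (5493.4 + 6750.5)) = 13.52 m

13.52 m


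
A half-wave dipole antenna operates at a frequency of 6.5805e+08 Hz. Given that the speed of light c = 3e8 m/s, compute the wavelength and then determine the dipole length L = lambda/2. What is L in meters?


lambda = c / f = 3.0000e+08 / 6.5805e+08 = 0.4558924 m
L = lambda / 2 = 0.4558924 / 2 = 0.2279 m

0.2279 m


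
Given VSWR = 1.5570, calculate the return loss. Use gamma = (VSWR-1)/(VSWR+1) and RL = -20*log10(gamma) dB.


gamma = (1.5570 - 1) / (1.5570 + 1) = 0.2178334
RL = -20 * log10(0.2178334) = 13.24 dB

13.24 dB


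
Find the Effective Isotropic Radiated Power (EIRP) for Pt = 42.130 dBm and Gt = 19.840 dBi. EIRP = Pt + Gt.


EIRP = Pt + Gt = 42.130 + 19.840 = 61.97 dBm

61.97 dBm


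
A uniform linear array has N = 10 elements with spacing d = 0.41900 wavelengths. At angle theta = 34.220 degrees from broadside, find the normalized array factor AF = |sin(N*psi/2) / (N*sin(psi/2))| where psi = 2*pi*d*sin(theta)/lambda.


psi = 2*pi*0.41900*sin(34.220 deg) = 1.480531 rad
AF = |sin(10*1.480531/2) / (10*sin(1.480531/2))| = 0.1334

0.1334


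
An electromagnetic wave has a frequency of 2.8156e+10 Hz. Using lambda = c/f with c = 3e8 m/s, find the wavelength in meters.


lambda = c / f = 3.0000e+08 / 2.8156e+10 = 0.01065 m

0.01065 m


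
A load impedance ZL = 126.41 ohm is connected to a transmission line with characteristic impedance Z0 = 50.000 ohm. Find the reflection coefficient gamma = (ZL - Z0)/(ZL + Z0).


gamma = (126.41 - 50.000) / (126.41 + 50.000) = 0.4331

0.4331


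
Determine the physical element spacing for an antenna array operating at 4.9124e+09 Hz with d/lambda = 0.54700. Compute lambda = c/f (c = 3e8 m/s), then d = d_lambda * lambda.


lambda = c / f = 3.0000e+08 / 4.9124e+09 = 0.06106995 m
d = 0.54700 * 0.06106995 = 0.03341 m

0.03341 m


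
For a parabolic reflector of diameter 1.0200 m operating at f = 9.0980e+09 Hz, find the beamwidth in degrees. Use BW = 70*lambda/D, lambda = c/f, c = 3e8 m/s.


lambda = c / f = 3.0000e+08 / 9.0980e+09 = 0.03297428 m
BW = 70 * 0.03297428 / 1.0200 = 2.263 deg

2.263 deg


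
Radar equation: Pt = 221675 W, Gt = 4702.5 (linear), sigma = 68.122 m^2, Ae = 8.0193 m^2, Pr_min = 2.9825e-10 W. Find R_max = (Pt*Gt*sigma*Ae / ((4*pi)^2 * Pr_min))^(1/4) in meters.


R^4 = 221675*4702.5*68.122*8.0193 / ((4*pi)^2 * 2.9825e-10) = 1.209119e+19
R_max = 1.209119e+19^0.25 = 58968 m

58968 m


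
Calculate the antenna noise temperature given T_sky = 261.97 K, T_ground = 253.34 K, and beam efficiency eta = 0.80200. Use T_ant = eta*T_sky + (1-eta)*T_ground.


T_ant = 0.80200 * 261.97 + (1 - 0.80200) * 253.34 = 260.3 K

260.3 K


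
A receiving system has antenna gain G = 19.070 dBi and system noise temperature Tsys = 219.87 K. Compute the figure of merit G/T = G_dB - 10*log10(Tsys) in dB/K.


G/T = 19.070 - 10*log10(219.87) = 19.070 - 23.42166 = -4.352 dB/K

-4.352 dB/K


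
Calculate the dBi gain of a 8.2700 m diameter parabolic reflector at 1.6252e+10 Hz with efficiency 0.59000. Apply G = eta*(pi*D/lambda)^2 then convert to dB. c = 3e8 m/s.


lambda = c / f = 3.0000e+08 / 1.6252e+10 = 0.01845927 m
G_linear = 0.59000 * (pi * 8.2700 / 0.01845927)^2 = 1.168783e+06
G_dBi = 10 * log10(1.168783e+06) = 60.68 dBi

60.68 dBi


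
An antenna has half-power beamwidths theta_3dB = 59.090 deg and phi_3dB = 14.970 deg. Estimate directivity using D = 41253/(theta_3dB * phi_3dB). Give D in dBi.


D_linear = 41253 / (59.090 * 14.970) = 46.63583
D_dBi = 10 * log10(46.63583) = 16.69 dBi

16.69 dBi


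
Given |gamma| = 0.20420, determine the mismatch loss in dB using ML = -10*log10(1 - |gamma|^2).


ML = -10 * log10(1 - 0.20420^2) = -10 * log10(0.95830236) = 0.1850 dB

0.1850 dB


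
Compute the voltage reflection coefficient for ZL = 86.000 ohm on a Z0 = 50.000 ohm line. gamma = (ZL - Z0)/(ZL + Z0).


gamma = (86.000 - 50.000) / (86.000 + 50.000) = 0.2647

0.2647


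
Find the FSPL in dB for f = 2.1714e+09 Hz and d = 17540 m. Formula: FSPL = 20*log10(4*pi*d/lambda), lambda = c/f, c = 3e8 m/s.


lambda = c / f = 3.0000e+08 / 2.1714e+09 = 0.1381597 m
FSPL = 20 * log10(4*pi*17540/0.1381597) = 124.1 dB

124.1 dB


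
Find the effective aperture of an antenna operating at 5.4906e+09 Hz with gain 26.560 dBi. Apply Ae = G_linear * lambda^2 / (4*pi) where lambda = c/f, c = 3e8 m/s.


lambda = c / f = 3.0000e+08 / 5.4906e+09 = 0.05463884 m
G_linear = 10^(26.560/10) = 452.8976
Ae = G_linear * lambda^2 / (4*pi) = 452.8976 * 0.05463884^2 / (4*pi) = 0.1076 m^2

0.1076 m^2


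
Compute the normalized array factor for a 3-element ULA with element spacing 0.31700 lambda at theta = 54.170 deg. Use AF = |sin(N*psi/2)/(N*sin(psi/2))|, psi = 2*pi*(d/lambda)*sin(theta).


psi = 2*pi*0.31700*sin(54.170 deg) = 1.614842 rad
AF = |sin(3*1.614842/2) / (3*sin(1.614842/2))| = 0.3040

0.3040


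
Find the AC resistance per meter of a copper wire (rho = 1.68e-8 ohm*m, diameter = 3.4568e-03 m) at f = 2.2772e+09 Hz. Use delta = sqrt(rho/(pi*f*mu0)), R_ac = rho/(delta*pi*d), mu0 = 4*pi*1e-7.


delta = sqrt(1.68e-8 / (pi * 2.2772e+09 * 4*pi*1e-7)) = 1.367018e-06 m
R_ac = 1.68e-8 / (1.367018e-06 * pi * 3.4568e-03) = 1.132 ohm/m

1.132 ohm/m


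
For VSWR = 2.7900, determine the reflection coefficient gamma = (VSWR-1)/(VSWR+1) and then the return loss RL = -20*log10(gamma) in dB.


gamma = (2.7900 - 1) / (2.7900 + 1) = 0.4722955
RL = -20 * log10(0.4722955) = 6.516 dB

6.516 dB


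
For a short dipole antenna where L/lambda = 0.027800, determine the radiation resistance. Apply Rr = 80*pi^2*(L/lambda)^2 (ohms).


Rr = 80 * pi^2 * (0.027800)^2 = 80 * 9.869604 * 7.728400e-04 = 0.6102 ohm

0.6102 ohm


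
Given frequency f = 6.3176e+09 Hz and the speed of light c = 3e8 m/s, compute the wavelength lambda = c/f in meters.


lambda = c / f = 3.0000e+08 / 6.3176e+09 = 0.04749 m

0.04749 m


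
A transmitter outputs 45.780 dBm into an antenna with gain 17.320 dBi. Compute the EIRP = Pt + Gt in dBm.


EIRP = Pt + Gt = 45.780 + 17.320 = 63.10 dBm

63.10 dBm


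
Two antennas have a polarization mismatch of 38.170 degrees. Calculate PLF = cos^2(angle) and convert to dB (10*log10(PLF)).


PLF_linear = cos^2(38.170 deg) = 0.6180799
PLF_dB = 10 * log10(0.6180799) = -2.090 dB

-2.090 dB


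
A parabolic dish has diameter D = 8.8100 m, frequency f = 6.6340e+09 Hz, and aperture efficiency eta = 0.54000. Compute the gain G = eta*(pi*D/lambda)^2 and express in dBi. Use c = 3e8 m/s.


lambda = c / f = 3.0000e+08 / 6.6340e+09 = 0.04522159 m
G_linear = 0.54000 * (pi * 8.8100 / 0.04522159)^2 = 202280.3
G_dBi = 10 * log10(202280.3) = 53.06 dBi

53.06 dBi


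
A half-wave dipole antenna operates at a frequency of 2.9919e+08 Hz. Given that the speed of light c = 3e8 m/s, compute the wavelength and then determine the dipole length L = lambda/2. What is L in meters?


lambda = c / f = 3.0000e+08 / 2.9919e+08 = 1.002707 m
L = lambda / 2 = 1.002707 / 2 = 0.5014 m

0.5014 m


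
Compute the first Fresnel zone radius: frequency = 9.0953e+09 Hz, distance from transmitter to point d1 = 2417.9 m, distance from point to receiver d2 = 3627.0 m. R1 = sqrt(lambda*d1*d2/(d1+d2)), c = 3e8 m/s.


lambda = c / f = 3.0000e+08 / 9.0953e+09 = 0.03298407 m
R1 = sqrt(0.03298407 * 2417.9 * 3627.0 / (2417.9 + 3627.0)) = 6.918 m

6.918 m


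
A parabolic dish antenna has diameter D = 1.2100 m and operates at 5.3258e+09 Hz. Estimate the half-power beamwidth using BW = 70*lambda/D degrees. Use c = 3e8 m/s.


lambda = c / f = 3.0000e+08 / 5.3258e+09 = 0.05632957 m
BW = 70 * 0.05632957 / 1.2100 = 3.259 deg

3.259 deg


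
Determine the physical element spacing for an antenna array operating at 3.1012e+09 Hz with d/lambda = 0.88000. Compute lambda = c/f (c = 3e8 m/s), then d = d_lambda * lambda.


lambda = c / f = 3.0000e+08 / 3.1012e+09 = 0.09673675 m
d = 0.88000 * 0.09673675 = 0.08513 m

0.08513 m
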